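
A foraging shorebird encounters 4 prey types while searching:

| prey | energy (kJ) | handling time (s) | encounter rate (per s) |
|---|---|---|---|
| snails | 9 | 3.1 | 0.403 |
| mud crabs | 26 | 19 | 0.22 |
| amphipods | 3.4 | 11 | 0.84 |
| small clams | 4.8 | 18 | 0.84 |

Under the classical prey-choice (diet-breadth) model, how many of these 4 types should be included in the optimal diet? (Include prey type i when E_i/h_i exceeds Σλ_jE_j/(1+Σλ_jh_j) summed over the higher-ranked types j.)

E/h in descending order: snails 2.9, mud crabs 1.37, amphipods 0.309, small clams 0.267 kJ/s. The optimal diet is the largest prefix of this list for which every included type satisfies E_i/h_i > R on the types above it.
Rate on top 1: 1.613. mud crabs: 1.37 < 1.613 → exclude; stop.
Optimal diet: snails — 1 of 4 types.

1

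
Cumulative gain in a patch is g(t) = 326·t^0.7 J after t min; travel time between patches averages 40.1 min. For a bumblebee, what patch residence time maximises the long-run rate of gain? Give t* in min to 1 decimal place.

93.6 min

Maximise g(t)/(T+t): set derivative to zero → g'(t)(T+t) = g(t).
g'(t) = 0.7·326·t^-0.3. Setting 0.7·326·t^-0.3 = 326·t^0.7/(40.1+t) gives 0.7(40.1+t) = t, so 0.30·t = 0.7×40.1.
t* = 0.7×40.1/0.30 = 93.57 min.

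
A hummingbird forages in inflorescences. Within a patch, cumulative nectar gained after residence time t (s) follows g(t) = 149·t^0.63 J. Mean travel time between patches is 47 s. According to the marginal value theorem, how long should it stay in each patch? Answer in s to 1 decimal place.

80.0 s

By the marginal value theorem, leave when the instantaneous gain rate g'(t) equals the habitat-wide average g(t)/(T + t).
g'(t) = 0.63·149·t^-0.37. Setting 0.63·149·t^-0.37 = 149·t^0.63/(47+t) gives 0.63(47+t) = t, so 0.37·t = 0.63×47.
t* = 0.63×47/0.37 = 80.03 s.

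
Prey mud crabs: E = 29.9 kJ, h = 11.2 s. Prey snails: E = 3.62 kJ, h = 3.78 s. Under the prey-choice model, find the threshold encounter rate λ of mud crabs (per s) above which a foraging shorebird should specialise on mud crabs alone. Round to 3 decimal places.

Drop snails once their profitability E₂/h₂ falls below the rate achievable on mud crabs alone: E₂/h₂ = λE₁/(1 + λh₁).
Solve for λ: λE₁h₂ = E₂(1 + λh₁) → λ(E₁h₂ − E₂h₁) = E₂ → λ = E₂/(E₁h₂ − E₂h₁).
λ = 3.62/(29.9×3.78 − 3.62×11.2) = 3.62/72.48 = 0.04995 per s.

0.050 per s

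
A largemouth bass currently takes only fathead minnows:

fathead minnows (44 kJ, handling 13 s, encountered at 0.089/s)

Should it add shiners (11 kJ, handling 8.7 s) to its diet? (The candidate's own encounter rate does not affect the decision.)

Current rate: (0.089×44)/(1 + 0.089×13) = 1.815 kJ/s.
Profitability of shiners: 11/8.7 = 1.264 kJ/s.
1.264 < 1.815, so adding shiners would lower the average — exclude it.

No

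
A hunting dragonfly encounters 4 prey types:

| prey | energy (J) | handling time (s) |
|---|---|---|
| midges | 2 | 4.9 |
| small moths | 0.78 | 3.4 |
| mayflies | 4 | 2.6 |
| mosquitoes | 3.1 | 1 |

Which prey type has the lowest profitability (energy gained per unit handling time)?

Profitability E/h (J/s): midges = 2/4.9 = 0.408, small moths = 0.78/3.4 = 0.229, mayflies = 4/2.6 = 1.54, mosquitoes = 3.1/1 = 3.1.
Ranked: mosquitoes > mayflies > midges > small moths.

small moths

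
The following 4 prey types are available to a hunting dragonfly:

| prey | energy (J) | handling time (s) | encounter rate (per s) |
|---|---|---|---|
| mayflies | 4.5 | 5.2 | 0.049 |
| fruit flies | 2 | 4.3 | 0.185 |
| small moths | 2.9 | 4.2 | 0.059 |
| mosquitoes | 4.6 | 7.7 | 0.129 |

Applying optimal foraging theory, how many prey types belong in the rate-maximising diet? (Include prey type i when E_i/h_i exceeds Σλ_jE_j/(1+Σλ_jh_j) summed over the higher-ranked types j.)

E/h in descending order: mayflies 0.865, small moths 0.69, mosquitoes 0.597, fruit flies 0.465 J/s. The optimal diet is the largest prefix of this list for which every included type satisfies E_i/h_i > R on the types above it.
Rate on top 1: 0.1757. small moths: 0.69 > 0.1757 → include.
Rate on top 2: 0.2606. mosquitoes: 0.597 > 0.2606 → include.
Rate on top 3: 0.3946. fruit flies: 0.465 > 0.3946 → include.
Optimal diet: mayflies, small moths, mosquitoes, fruit flies — 4 of 4 types.

4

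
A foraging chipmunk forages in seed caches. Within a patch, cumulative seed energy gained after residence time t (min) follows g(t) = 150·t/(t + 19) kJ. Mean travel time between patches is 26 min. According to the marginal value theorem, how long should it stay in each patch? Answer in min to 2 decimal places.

22.23 min

Optimal t* satisfies g'(t*) = g(t*)/(T + t*).
g'(t) = 150·19/(t + 19)². Setting 150·19/(t+19)² = 150t/[(t+19)(26+t)] gives 19(26+t) = t(t+19), so t² = 19×26 = 494.
t* = √494 = 22.23 min.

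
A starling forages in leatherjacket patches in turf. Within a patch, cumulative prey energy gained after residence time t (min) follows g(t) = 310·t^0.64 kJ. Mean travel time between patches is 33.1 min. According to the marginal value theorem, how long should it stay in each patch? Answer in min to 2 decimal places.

58.84 min

Maximise g(t)/(T+t): set derivative to zero → g'(t)(T+t) = g(t).
g'(t) = 0.64·310·t^-0.36. Setting 0.64·310·t^-0.36 = 310·t^0.64/(33.1+t) gives 0.64(33.1+t) = t, so 0.36·t = 0.64×33.1.
t* = 0.64×33.1/0.36 = 58.84 min.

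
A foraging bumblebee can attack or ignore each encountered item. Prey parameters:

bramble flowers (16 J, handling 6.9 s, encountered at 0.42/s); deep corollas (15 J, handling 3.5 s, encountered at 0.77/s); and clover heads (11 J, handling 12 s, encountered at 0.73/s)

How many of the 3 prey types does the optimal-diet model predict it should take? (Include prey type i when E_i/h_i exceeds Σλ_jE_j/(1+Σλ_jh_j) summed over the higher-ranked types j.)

1

E/h in descending order: deep corollas 4.29, bramble flowers 2.32, clover heads 0.917 J/s. The optimal diet is the largest prefix of this list for which every included type satisfies E_i/h_i > R on the types above it.
Rate on top 1: 3.126. bramble flowers: 2.32 < 3.126 → exclude; stop.
Optimal diet: deep corollas — 1 of 3 types.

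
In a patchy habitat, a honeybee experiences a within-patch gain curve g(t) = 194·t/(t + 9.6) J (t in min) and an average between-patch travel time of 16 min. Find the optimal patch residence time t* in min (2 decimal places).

Maximise g(t)/(T+t): set derivative to zero → g'(t)(T+t) = g(t).
g'(t) = 194·9.6/(t + 9.6)². Setting 194·9.6/(t+9.6)² = 194t/[(t+9.6)(16+t)] gives 9.6(16+t) = t(t+9.6), so t² = 9.6×16 = 153.6.
t* = √153.6 = 12.39 min.

12.39 min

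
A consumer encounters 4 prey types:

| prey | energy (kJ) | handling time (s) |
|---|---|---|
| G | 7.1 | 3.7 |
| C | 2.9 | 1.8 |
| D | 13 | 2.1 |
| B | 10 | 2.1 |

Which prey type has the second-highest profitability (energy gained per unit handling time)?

B

Profitability E/h (kJ/s): G = 7.1/3.7 = 1.92, C = 2.9/1.8 = 1.61, D = 13/2.1 = 6.19, B = 10/2.1 = 4.76.
Ranked: D > B > G > C.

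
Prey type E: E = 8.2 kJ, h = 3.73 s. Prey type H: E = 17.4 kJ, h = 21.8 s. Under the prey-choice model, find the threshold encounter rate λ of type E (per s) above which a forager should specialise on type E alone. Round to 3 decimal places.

0.153 per s

Drop type H once their profitability E₂/h₂ falls below the rate achievable on type E alone: E₂/h₂ = λE₁/(1 + λh₁).
Solve for λ: λE₁h₂ = E₂(1 + λh₁) → λ(E₁h₂ − E₂h₁) = E₂ → λ = E₂/(E₁h₂ − E₂h₁).
λ = 17.4/(8.2×21.8 − 17.4×3.73) = 17.4/113.9 = 0.1528 per s.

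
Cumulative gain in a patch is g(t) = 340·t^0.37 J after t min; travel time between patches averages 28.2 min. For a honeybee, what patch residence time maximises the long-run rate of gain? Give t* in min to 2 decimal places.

By the marginal value theorem, leave when the instantaneous gain rate g'(t) equals the habitat-wide average g(t)/(T + t).
g'(t) = 0.37·340·t^-0.63. Setting 0.37·340·t^-0.63 = 340·t^0.37/(28.2+t) gives 0.37(28.2+t) = t, so 0.63·t = 0.37×28.2.
t* = 0.37×28.2/0.63 = 16.56 min.

16.56 min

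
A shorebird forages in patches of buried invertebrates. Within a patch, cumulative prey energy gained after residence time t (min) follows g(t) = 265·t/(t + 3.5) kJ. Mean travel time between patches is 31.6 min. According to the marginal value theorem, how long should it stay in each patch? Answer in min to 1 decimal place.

By the marginal value theorem, leave when the instantaneous gain rate g'(t) equals the habitat-wide average g(t)/(T + t).
g'(t) = 265·3.5/(t + 3.5)². Setting 265·3.5/(t+3.5)² = 265t/[(t+3.5)(31.6+t)] gives 3.5(31.6+t) = t(t+3.5), so t² = 3.5×31.6 = 110.6.
t* = √110.6 = 10.52 min.

10.5 min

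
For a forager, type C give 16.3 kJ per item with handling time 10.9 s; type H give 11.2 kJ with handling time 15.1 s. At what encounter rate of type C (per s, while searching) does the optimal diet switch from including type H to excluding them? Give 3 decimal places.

0.090 per s

The zero-one rule: include type H iff E₂/h₂ > λE₁/(1+λh₁). Equality gives the switch point.
λE₁h₂ = E₂ + λE₂h₁ ⇒ λ = E₂/(E₁h₂ − E₂h₁) = 11.2/(246.1 − 122.1) = 0.09029 per s.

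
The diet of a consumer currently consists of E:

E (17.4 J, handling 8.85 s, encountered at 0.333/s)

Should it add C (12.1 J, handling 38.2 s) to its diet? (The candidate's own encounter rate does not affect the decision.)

No

Current rate: (0.333×17.4)/(1 + 0.333×8.85) = 1.468 J/s.
C: E/h = 12.1/38.2 = 0.3168 J/s.
0.3168 < 1.468, so adding C would lower the average — exclude it.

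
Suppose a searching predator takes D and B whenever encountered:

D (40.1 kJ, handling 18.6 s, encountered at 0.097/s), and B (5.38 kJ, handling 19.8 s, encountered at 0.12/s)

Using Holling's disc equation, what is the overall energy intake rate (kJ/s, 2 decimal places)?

0.88 kJ/s

Energy encountered per unit search time: 0.097×40.1 + 0.12×5.38 = 4.535 kJ/s.
Handling time per unit search time: 0.097×18.6 + 0.12×19.8 = 4.18.
Rate = 4.535/(1 + 4.18) = 0.8755 kJ/s.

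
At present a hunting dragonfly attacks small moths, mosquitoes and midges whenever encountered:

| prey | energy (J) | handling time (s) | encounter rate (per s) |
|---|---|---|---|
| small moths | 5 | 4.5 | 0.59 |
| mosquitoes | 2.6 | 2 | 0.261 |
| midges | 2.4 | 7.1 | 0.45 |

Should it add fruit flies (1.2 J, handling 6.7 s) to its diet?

No

Intake rate on the current diet: R = (0.59×5 + 0.261×2.6 + 0.45×2.4) / (1 + 0.59×4.5 + 0.261×2 + 0.45×7.1) = 4.709/7.372 = 0.6387 J/s.
fruit flies: E/h = 1.2/6.7 = 0.1791 J/s.
Since 0.1791 < R, time spent handling fruit flies is better spent searching.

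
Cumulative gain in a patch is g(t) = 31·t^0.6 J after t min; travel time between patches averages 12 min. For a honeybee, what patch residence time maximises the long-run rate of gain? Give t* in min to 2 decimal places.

18.00 min

Optimal t* satisfies g'(t*) = g(t*)/(T + t*).
g'(t) = 0.6·31·t^-0.4. Setting 0.6·31·t^-0.4 = 31·t^0.6/(12+t) gives 0.6(12+t) = t, so 0.40·t = 0.6×12.
t* = 0.6×12/0.40 = 18 min.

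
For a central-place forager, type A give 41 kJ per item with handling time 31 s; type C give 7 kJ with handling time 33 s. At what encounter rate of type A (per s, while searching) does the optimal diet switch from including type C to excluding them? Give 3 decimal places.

At the threshold, the rate on type A alone equals the profitability of type C: λ·41/(1 + λ·31) = 7/33 = 0.2121.
Rearranging, λ(41 − 0.2121×31) = 0.2121, so λ = 0.2121/34.42 = 0.006162 per s.

0.006 per s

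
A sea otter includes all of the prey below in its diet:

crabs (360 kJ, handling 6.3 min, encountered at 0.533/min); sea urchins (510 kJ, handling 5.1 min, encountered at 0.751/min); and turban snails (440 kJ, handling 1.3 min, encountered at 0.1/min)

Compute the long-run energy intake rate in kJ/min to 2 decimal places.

74.40 kJ/min

R = (0.533×360 + 0.751×510 + 0.1×440) / (1 + 0.533×6.3 + 0.751×5.1 + 0.1×1.3) = 618.9/8.318 = 74.4 kJ/min.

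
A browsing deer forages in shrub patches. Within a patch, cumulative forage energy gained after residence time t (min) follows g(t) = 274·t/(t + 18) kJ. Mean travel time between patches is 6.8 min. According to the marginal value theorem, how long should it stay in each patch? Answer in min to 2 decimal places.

Maximise g(t)/(T+t): set derivative to zero → g'(t)(T+t) = g(t).
g'(t) = 274·18/(t + 18)². Setting 274·18/(t+18)² = 274t/[(t+18)(6.8+t)] gives 18(6.8+t) = t(t+18), so t² = 18×6.8 = 122.4.
t* = √122.4 = 11.06 min.

11.06 min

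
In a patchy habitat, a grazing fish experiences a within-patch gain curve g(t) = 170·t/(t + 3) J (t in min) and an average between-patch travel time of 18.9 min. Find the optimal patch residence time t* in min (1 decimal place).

Optimal t* satisfies g'(t*) = g(t*)/(T + t*).
g'(t) = 170·3/(t + 3)². Setting 170·3/(t+3)² = 170t/[(t+3)(18.9+t)] gives 3(18.9+t) = t(t+3), so t² = 3×18.9 = 56.7.
t* = √56.7 = 7.53 min.

7.5 min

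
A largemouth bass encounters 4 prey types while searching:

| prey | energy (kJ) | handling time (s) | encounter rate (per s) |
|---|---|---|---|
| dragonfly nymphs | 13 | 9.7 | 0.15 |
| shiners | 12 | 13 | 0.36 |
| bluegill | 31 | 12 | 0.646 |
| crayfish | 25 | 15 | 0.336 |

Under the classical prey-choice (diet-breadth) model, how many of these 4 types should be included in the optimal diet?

Profitabilities (E/h, kJ/s): bluegill 2.58, crayfish 1.67, dragonfly nymphs 1.34, shiners 0.923. Add prey in this order while the next type's profitability exceeds the intake rate on those already taken.
Rate on top 1: 2.288. crayfish: 1.67 < 2.288 → exclude; stop.
Optimal diet: bluegill — 1 of 4 types.

1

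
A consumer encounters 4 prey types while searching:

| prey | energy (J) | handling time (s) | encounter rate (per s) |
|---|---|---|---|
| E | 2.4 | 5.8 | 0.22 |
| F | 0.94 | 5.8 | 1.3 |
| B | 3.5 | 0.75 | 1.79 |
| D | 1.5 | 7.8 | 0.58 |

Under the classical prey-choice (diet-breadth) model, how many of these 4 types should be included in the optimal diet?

1

Profitabilities (E/h, J/s): B 4.67, E 0.414, D 0.192, F 0.162. Add prey in this order while the next type's profitability exceeds the intake rate on those already taken.
Rate on top 1: 2.674. E: 0.414 < 2.674 → exclude; stop.
Optimal diet: B — 1 of 4 types.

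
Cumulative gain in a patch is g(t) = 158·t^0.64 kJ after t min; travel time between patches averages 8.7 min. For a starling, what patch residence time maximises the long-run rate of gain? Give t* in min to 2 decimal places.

15.47 min

Maximise g(t)/(T+t): set derivative to zero → g'(t)(T+t) = g(t).
g'(t) = 0.64·158·t^-0.36. Setting 0.64·158·t^-0.36 = 158·t^0.64/(8.7+t) gives 0.64(8.7+t) = t, so 0.36·t = 0.64×8.7.
t* = 0.64×8.7/0.36 = 15.47 min.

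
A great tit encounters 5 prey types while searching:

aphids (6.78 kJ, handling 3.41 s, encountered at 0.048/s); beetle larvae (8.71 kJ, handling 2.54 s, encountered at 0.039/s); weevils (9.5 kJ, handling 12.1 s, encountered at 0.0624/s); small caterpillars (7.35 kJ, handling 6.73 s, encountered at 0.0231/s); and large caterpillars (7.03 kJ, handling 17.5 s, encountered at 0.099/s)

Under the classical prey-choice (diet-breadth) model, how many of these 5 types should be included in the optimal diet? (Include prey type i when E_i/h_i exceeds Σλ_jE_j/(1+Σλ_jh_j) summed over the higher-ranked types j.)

E/h in descending order: beetle larvae 3.43, aphids 1.99, small caterpillars 1.09, weevils 0.785, large caterpillars 0.402 kJ/s. The optimal diet is the largest prefix of this list for which every included type satisfies E_i/h_i > R on the types above it.
Rate on top 1: 0.3091. aphids: 1.99 > 0.3091 → include.
Rate on top 2: 0.5267. small caterpillars: 1.09 > 0.5267 → include.
Rate on top 3: 0.5887. weevils: 0.785 > 0.5887 → include.
Rate on top 4: 0.657. large caterpillars: 0.402 < 0.657 → exclude; stop.
Optimal diet: beetle larvae, aphids, small caterpillars, weevils — 4 of 5 types.

4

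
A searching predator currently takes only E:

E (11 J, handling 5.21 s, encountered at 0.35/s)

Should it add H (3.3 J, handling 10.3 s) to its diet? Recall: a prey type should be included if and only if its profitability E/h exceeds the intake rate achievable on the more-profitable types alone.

On E alone, R = ΣλE/(1+Σλh) = 3.85/2.824 = 1.364 J/s.
H: E/h = 3.3/10.3 = 0.3204 J/s.
0.3204 < 1.364, so adding H would lower the average — exclude it.

No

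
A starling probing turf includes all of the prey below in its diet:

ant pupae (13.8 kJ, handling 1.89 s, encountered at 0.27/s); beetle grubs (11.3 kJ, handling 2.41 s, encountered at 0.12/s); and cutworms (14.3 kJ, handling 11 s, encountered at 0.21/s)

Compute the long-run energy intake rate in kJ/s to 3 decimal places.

1.967 kJ/s

R = (0.27×13.8 + 0.12×11.3 + 0.21×14.3) / (1 + 0.27×1.89 + 0.12×2.41 + 0.21×11) = 8.085/4.11 = 1.967 kJ/s.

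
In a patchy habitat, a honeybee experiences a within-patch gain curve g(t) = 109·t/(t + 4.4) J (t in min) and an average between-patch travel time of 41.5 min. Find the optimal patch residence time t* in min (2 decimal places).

Optimal t* satisfies g'(t*) = g(t*)/(T + t*).
g'(t) = 109·4.4/(t + 4.4)². Setting 109·4.4/(t+4.4)² = 109t/[(t+4.4)(41.5+t)] gives 4.4(41.5+t) = t(t+4.4), so t² = 4.4×41.5 = 182.6.
t* = √182.6 = 13.51 min.

13.51 min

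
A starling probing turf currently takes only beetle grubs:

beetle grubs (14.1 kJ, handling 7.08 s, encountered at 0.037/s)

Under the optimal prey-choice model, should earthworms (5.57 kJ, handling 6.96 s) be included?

On beetle grubs alone, R = ΣλE/(1+Σλh) = 0.5217/1.262 = 0.4134 kJ/s.
Profitability of earthworms: 5.57/6.96 = 0.8003 kJ/s.
Since 0.8003 > R, including earthworms increases the long-run rate.

Yes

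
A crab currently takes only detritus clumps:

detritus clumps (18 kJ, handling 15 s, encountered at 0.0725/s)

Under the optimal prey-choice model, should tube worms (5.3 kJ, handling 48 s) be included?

No

On detritus clumps alone, R = ΣλE/(1+Σλh) = 1.305/2.087 = 0.6251 kJ/s.
Profitability of tube worms: 5.3/48 = 0.1104 kJ/s.
0.1104 < 0.6251, so adding tube worms would lower the average — exclude it.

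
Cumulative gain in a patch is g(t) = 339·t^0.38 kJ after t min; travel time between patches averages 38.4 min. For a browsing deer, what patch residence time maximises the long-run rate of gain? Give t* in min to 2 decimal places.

23.54 min

Optimal t* satisfies g'(t*) = g(t*)/(T + t*).
g'(t) = 0.38·339·t^-0.62. Setting 0.38·339·t^-0.62 = 339·t^0.38/(38.4+t) gives 0.38(38.4+t) = t, so 0.62·t = 0.38×38.4.
t* = 0.38×38.4/0.62 = 23.54 min.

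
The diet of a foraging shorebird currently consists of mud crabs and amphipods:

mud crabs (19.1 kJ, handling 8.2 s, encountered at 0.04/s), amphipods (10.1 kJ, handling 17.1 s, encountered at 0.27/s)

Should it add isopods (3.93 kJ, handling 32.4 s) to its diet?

Current rate: (0.04×19.1 + 0.27×10.1)/(1 + 0.04×8.2 + 0.27×17.1) = 0.5872 kJ/s.
Profitability of isopods: 3.93/32.4 = 0.1213 kJ/s.
0.1213 < 0.5872, so adding isopods would lower the average — exclude it.

No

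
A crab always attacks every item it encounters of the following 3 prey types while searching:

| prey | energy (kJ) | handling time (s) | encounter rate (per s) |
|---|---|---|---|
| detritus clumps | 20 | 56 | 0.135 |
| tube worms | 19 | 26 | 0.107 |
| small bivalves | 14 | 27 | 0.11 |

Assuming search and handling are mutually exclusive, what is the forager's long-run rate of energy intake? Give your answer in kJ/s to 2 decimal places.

0.44 kJ/s

R = (0.135×20 + 0.107×19 + 0.11×14) / (1 + 0.135×56 + 0.107×26 + 0.11×27) = 6.273/14.31 = 0.4383 kJ/s.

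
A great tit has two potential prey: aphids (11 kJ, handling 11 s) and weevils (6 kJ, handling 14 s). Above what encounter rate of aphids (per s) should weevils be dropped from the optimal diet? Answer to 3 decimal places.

Drop weevils once their profitability E₂/h₂ falls below the rate achievable on aphids alone: E₂/h₂ = λE₁/(1 + λh₁).
Solve for λ: λE₁h₂ = E₂(1 + λh₁) → λ(E₁h₂ − E₂h₁) = E₂ → λ = E₂/(E₁h₂ − E₂h₁).
λ = 6/(11×14 − 6×11) = 6/88 = 0.06818 per s.

0.068 per s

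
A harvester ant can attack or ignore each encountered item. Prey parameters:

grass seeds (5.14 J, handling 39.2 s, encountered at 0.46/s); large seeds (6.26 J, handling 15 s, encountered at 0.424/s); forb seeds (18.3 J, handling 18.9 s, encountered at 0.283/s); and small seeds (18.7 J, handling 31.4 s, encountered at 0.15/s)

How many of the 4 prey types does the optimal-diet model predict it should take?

1

Rank by E/h (J/s): forb seeds 0.968, small seeds 0.596, large seeds 0.417, grass seeds 0.131. Include each in turn until the next type's E/h falls below the running intake rate.
Rate on top 1: 0.8157. small seeds: 0.596 < 0.8157 → exclude; stop.
Optimal diet: forb seeds — 1 of 4 types.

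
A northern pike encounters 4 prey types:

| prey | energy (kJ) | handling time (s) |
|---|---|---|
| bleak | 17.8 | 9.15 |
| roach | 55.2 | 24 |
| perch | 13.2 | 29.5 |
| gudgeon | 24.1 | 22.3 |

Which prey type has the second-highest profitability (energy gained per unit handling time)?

Profitability E/h (kJ/s): bleak = 17.8/9.15 = 1.95, roach = 55.2/24 = 2.3, perch = 13.2/29.5 = 0.447, gudgeon = 24.1/22.3 = 1.08.
Ranked: roach > bleak > gudgeon > perch.

bleak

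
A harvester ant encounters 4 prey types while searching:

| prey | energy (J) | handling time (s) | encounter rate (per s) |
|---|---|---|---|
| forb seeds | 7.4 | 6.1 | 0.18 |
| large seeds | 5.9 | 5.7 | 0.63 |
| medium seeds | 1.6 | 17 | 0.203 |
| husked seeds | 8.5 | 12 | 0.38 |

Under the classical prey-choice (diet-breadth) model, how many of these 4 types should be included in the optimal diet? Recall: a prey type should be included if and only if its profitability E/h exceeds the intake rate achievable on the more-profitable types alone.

E/h in descending order: forb seeds 1.21, large seeds 1.04, husked seeds 0.708, medium seeds 0.0941 J/s. The optimal diet is the largest prefix of this list for which every included type satisfies E_i/h_i > R on the types above it.
Rate on top 1: 0.6349. large seeds: 1.04 > 0.6349 → include.
Rate on top 2: 0.8875. husked seeds: 0.708 < 0.8875 → exclude; stop.
Optimal diet: forb seeds, large seeds — 2 of 4 types.

2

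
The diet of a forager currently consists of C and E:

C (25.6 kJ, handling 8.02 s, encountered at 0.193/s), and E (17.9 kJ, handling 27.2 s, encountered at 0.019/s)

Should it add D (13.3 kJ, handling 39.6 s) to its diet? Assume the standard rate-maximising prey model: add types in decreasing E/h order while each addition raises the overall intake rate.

Current rate: (0.193×25.6 + 0.019×17.9)/(1 + 0.193×8.02 + 0.019×27.2) = 1.723 kJ/s.
D: E/h = 13.3/39.6 = 0.3359 kJ/s.
0.3359 < 1.723, so adding D would lower the average — exclude it.

No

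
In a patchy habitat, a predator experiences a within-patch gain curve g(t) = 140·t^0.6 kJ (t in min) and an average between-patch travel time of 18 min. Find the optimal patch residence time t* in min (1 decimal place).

27.0 min

Maximise g(t)/(T+t): set derivative to zero → g'(t)(T+t) = g(t).
g'(t) = 0.6·140·t^-0.4. Setting 0.6·140·t^-0.4 = 140·t^0.6/(18+t) gives 0.6(18+t) = t, so 0.40·t = 0.6×18.
t* = 0.6×18/0.40 = 27 min.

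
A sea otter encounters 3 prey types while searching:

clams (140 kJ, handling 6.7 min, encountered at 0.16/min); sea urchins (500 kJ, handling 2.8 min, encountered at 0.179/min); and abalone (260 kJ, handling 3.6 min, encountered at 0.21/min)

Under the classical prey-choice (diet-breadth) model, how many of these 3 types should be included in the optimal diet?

2

E/h in descending order: sea urchins 179, abalone 72.2, clams 20.9 kJ/min. The optimal diet is the largest prefix of this list for which every included type satisfies E_i/h_i > R on the types above it.
Rate on top 1: 59.62. abalone: 72.2 > 59.62 → include.
Rate on top 2: 63.84. clams: 20.9 < 63.84 → exclude; stop.
Optimal diet: sea urchins, abalone — 2 of 3 types.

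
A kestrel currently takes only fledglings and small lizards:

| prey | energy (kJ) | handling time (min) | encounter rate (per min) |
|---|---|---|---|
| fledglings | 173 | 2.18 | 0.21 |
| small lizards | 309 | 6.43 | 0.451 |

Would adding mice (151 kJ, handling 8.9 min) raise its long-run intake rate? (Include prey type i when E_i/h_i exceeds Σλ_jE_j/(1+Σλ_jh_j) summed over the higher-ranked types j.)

No

Intake rate on the current diet: R = (0.21×173 + 0.451×309) / (1 + 0.21×2.18 + 0.451×6.43) = 175.7/4.358 = 40.32 kJ/min.
Profitability of mice: 151/8.9 = 16.97 kJ/min.
16.97 < 40.32, so adding mice would lower the average — exclude it.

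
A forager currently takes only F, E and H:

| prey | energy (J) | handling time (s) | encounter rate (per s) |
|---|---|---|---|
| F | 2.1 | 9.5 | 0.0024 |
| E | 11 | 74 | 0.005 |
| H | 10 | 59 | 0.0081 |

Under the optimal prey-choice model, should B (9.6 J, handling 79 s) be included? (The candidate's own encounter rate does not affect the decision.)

Intake rate on the current diet: R = (0.0024×2.1 + 0.005×11 + 0.0081×10) / (1 + 0.0024×9.5 + 0.005×74 + 0.0081×59) = 0.141/1.871 = 0.07539 J/s.
Profitability of B: 9.6/79 = 0.1215 J/s.
0.1215 > 0.07539, so adding B raises the average — include it.

Yes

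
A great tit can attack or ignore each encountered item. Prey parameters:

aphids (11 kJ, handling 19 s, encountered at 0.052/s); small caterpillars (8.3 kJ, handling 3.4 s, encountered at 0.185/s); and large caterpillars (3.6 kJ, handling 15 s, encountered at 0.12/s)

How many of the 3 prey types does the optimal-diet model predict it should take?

E/h in descending order: small caterpillars 2.44, aphids 0.579, large caterpillars 0.24 kJ/s. The optimal diet is the largest prefix of this list for which every included type satisfies E_i/h_i > R on the types above it.
Rate on top 1: 0.9426. aphids: 0.579 < 0.9426 → exclude; stop.
Optimal diet: small caterpillars — 1 of 3 types.

1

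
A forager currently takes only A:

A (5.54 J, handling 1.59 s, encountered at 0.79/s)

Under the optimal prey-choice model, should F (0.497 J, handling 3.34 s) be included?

Intake rate on the current diet: R = (0.79×5.54) / (1 + 0.79×1.59) = 4.377/2.256 = 1.94 J/s.
F: E/h = 0.497/3.34 = 0.1488 J/s.
0.1488 < 1.94, so adding F would lower the average — exclude it.

No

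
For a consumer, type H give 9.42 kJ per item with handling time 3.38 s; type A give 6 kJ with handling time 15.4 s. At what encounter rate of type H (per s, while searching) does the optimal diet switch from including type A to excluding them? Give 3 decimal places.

At the threshold, the rate on type H alone equals the profitability of type A: λ·9.42/(1 + λ·3.38) = 6/15.4 = 0.3896.
Rearranging, λ(9.42 − 0.3896×3.38) = 0.3896, so λ = 0.3896/8.103 = 0.04808 per s.

0.048 per s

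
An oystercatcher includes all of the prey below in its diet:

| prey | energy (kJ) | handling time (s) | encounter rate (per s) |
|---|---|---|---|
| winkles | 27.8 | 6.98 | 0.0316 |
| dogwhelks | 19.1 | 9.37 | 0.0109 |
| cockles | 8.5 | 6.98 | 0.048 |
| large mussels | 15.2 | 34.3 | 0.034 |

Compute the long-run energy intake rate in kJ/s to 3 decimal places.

R = (0.0316×27.8 + 0.0109×19.1 + 0.048×8.5 + 0.034×15.2) / (1 + 0.0316×6.98 + 0.0109×9.37 + 0.048×6.98 + 0.034×34.3) = 2.011/2.824 = 0.7123 kJ/s.

0.712 kJ/s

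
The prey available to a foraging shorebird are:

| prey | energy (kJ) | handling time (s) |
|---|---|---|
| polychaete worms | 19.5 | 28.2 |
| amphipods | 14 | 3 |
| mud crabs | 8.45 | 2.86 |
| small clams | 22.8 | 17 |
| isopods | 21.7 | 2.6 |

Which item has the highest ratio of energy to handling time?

In descending order of E/h:
isopods: 21.7/2.6 = 8.35 kJ/s
amphipods: 14/3 = 4.67 kJ/s
mud crabs: 8.45/2.86 = 2.95 kJ/s
small clams: 22.8/17 = 1.34 kJ/s
polychaete worms: 19.5/28.2 = 0.691 kJ/s

isopods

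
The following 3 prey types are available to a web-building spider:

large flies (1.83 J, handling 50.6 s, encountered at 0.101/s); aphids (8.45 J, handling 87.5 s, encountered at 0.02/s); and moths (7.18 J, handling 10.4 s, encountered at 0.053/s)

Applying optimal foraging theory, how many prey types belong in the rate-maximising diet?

1

Profitabilities (E/h, J/s): moths 0.69, aphids 0.0966, large flies 0.0362. Add prey in this order while the next type's profitability exceeds the intake rate on those already taken.
Rate on top 1: 0.2453. aphids: 0.0966 < 0.2453 → exclude; stop.
Optimal diet: moths — 1 of 3 types.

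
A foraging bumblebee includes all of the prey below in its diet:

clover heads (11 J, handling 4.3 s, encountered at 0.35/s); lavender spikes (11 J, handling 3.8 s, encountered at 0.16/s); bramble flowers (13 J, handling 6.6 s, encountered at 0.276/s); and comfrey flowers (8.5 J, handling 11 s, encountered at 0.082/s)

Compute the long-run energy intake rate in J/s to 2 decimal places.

1.70 J/s

R = (0.35×11 + 0.16×11 + 0.276×13 + 0.082×8.5) / (1 + 0.35×4.3 + 0.16×3.8 + 0.276×6.6 + 0.082×11) = 9.895/5.837 = 1.695 J/s.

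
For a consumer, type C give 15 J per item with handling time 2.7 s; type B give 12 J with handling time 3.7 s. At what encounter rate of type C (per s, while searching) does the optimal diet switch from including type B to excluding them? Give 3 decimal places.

0.519 per s

Drop type B once their profitability E₂/h₂ falls below the rate achievable on type C alone: E₂/h₂ = λE₁/(1 + λh₁).
Solve for λ: λE₁h₂ = E₂(1 + λh₁) → λ(E₁h₂ − E₂h₁) = E₂ → λ = E₂/(E₁h₂ − E₂h₁).
λ = 12/(15×3.7 − 12×2.7) = 12/23.1 = 0.5195 per s.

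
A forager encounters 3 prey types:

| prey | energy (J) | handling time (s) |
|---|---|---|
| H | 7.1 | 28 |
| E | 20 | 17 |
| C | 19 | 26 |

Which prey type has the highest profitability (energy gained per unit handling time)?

Profitability E/h (J/s): H = 7.1/28 = 0.254, E = 20/17 = 1.18, C = 19/26 = 0.731.
Ranked: E > C > H.

E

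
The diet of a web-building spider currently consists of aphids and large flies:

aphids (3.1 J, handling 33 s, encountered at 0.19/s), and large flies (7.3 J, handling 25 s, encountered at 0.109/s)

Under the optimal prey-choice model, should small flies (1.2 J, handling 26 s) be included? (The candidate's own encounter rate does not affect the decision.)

No

Intake rate on the current diet: R = (0.19×3.1 + 0.109×7.3) / (1 + 0.19×33 + 0.109×25) = 1.385/9.995 = 0.1385 J/s.
small flies: E/h = 1.2/26 = 0.04615 J/s.
Since 0.04615 < R, time spent handling small flies is better spent searching.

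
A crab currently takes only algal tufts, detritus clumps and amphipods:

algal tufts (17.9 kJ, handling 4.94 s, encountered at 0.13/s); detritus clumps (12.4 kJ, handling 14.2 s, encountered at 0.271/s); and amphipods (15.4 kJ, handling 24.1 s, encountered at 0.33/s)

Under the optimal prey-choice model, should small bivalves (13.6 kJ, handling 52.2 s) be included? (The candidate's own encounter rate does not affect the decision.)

Current rate: (0.13×17.9 + 0.271×12.4 + 0.33×15.4)/(1 + 0.13×4.94 + 0.271×14.2 + 0.33×24.1) = 0.8011 kJ/s.
small bivalves: E/h = 13.6/52.2 = 0.2605 kJ/s.
Since 0.2605 < R, time spent handling small bivalves is better spent searching.

No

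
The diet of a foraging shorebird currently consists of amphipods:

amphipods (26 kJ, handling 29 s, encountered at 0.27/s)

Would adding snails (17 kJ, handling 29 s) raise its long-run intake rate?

No

Current rate: (0.27×26)/(1 + 0.27×29) = 0.795 kJ/s.
Profitability of snails: 17/29 = 0.5862 kJ/s.
Since 0.5862 < R, time spent handling snails is better spent searching.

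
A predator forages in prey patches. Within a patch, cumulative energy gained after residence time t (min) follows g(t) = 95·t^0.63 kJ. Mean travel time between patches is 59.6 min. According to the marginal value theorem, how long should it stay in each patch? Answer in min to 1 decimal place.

101.5 min

Maximise g(t)/(T+t): set derivative to zero → g'(t)(T+t) = g(t).
g'(t) = 0.63·95·t^-0.37. Setting 0.63·95·t^-0.37 = 95·t^0.63/(59.6+t) gives 0.63(59.6+t) = t, so 0.37·t = 0.63×59.6.
t* = 0.63×59.6/0.37 = 101.5 min.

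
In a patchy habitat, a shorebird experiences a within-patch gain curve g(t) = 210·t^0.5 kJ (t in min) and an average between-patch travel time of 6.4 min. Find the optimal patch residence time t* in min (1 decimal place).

Optimal t* satisfies g'(t*) = g(t*)/(T + t*).
g'(t) = 0.5·210·t^-0.5. Setting 0.5·210·t^-0.5 = 210·t^0.5/(6.4+t) gives 0.5(6.4+t) = t, so 0.50·t = 0.5×6.4.
t* = 0.5×6.4/0.50 = 6.4 min.

6.4 min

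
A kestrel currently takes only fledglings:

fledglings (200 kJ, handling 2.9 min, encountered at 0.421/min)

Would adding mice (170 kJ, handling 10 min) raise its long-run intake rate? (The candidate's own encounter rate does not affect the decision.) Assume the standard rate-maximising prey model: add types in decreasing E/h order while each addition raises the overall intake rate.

Current rate: (0.421×200)/(1 + 0.421×2.9) = 37.91 kJ/min.
Profitability of mice: 170/10 = 17 kJ/min.
17 < 37.91, so adding mice would lower the average — exclude it.

No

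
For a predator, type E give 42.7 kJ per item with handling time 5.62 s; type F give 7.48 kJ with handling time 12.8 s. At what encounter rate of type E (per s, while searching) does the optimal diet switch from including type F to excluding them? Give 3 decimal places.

The zero-one rule: include type F iff E₂/h₂ > λE₁/(1+λh₁). Equality gives the switch point.
λE₁h₂ = E₂ + λE₂h₁ ⇒ λ = E₂/(E₁h₂ − E₂h₁) = 7.48/(546.6 − 42.04) = 0.01483 per s.

0.015 per s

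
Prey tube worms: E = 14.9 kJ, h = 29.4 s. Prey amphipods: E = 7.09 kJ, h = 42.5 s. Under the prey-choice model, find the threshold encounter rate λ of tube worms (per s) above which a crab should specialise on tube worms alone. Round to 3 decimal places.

0.017 per s

The zero-one rule: include amphipods iff E₂/h₂ > λE₁/(1+λh₁). Equality gives the switch point.
λE₁h₂ = E₂ + λE₂h₁ ⇒ λ = E₂/(E₁h₂ − E₂h₁) = 7.09/(633.2 − 208.4) = 0.01669 per s.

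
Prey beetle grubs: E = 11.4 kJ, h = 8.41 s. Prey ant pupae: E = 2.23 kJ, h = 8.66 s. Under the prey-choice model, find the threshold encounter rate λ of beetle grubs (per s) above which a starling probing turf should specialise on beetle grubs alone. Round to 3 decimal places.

0.028 per s

Drop ant pupae once their profitability E₂/h₂ falls below the rate achievable on beetle grubs alone: E₂/h₂ = λE₁/(1 + λh₁).
Solve for λ: λE₁h₂ = E₂(1 + λh₁) → λ(E₁h₂ − E₂h₁) = E₂ → λ = E₂/(E₁h₂ − E₂h₁).
λ = 2.23/(11.4×8.66 − 2.23×8.41) = 2.23/79.97 = 0.02789 per s.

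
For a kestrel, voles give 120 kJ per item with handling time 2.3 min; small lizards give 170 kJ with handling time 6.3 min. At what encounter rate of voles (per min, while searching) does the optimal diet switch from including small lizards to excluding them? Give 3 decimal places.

At the threshold, the rate on voles alone equals the profitability of small lizards: λ·120/(1 + λ·2.3) = 170/6.3 = 26.98.
Rearranging, λ(120 − 26.98×2.3) = 26.98, so λ = 26.98/57.94 = 0.4658 per min.

0.466 per min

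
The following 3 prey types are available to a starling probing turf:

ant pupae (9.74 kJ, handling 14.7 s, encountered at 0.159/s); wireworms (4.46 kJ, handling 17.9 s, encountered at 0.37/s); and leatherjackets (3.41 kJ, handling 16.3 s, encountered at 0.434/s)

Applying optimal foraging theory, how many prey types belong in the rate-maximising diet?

E/h in descending order: ant pupae 0.663, wireworms 0.249, leatherjackets 0.209 kJ/s. The optimal diet is the largest prefix of this list for which every included type satisfies E_i/h_i > R on the types above it.
Rate on top 1: 0.464. wireworms: 0.249 < 0.464 → exclude; stop.
Optimal diet: ant pupae — 1 of 3 types.

1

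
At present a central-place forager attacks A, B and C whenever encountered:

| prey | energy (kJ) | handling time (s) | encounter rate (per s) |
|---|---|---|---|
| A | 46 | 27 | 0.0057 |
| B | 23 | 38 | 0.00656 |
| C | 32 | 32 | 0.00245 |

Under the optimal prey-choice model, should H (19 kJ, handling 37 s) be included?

Yes

Intake rate on the current diet: R = (0.0057×46 + 0.00656×23 + 0.00245×32) / (1 + 0.0057×27 + 0.00656×38 + 0.00245×32) = 0.4915/1.482 = 0.3317 kJ/s.
H: E/h = 19/37 = 0.5135 kJ/s.
Since 0.5135 > R, including H increases the long-run rate.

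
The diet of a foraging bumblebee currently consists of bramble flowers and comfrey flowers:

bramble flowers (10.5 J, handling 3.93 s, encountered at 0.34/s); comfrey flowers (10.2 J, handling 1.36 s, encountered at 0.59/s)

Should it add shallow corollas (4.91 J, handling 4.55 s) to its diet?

Intake rate on the current diet: R = (0.34×10.5 + 0.59×10.2) / (1 + 0.34×3.93 + 0.59×1.36) = 9.588/3.139 = 3.055 J/s.
shallow corollas: E/h = 4.91/4.55 = 1.079 J/s.
Since 1.079 < R, time spent handling shallow corollas is better spent searching.

No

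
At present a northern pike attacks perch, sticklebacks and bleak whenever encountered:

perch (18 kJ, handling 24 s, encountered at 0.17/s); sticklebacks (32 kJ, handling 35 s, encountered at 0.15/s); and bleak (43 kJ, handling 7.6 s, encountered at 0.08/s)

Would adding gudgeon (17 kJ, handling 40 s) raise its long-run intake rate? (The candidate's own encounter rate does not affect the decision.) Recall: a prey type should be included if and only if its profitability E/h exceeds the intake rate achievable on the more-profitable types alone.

Current rate: (0.17×18 + 0.15×32 + 0.08×43)/(1 + 0.17×24 + 0.15×35 + 0.08×7.6) = 1.033 kJ/s.
Profitability of gudgeon: 17/40 = 0.425 kJ/s.
Since 0.425 < R, time spent handling gudgeon is better spent searching.

No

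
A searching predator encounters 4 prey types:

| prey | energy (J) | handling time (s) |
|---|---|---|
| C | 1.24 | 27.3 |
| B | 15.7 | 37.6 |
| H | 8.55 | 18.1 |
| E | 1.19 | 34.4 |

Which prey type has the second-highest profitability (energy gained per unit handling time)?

Profitability E/h (J/s): C = 1.24/27.3 = 0.0454, B = 15.7/37.6 = 0.418, H = 8.55/18.1 = 0.472, E = 1.19/34.4 = 0.0346.
Ranked: H > B > C > E.

B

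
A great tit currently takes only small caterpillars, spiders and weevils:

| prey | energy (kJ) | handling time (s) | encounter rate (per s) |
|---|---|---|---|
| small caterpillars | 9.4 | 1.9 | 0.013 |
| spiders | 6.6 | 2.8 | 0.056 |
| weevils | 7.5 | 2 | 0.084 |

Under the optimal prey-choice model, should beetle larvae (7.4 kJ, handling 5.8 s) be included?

Yes

On small caterpillars, spiders and weevils alone, R = ΣλE/(1+Σλh) = 1.122/1.349 = 0.8313 kJ/s.
beetle larvae: E/h = 7.4/5.8 = 1.276 kJ/s.
Since 1.276 > R, including beetle larvae increases the long-run rate.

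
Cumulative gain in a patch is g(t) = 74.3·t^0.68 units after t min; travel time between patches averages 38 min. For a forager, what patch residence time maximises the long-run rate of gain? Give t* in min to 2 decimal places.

By the marginal value theorem, leave when the instantaneous gain rate g'(t) equals the habitat-wide average g(t)/(T + t).
g'(t) = 0.68·74.3·t^-0.32. Setting 0.68·74.3·t^-0.32 = 74.3·t^0.68/(38+t) gives 0.68(38+t) = t, so 0.32·t = 0.68×38.
t* = 0.68×38/0.32 = 80.75 min.

80.75 min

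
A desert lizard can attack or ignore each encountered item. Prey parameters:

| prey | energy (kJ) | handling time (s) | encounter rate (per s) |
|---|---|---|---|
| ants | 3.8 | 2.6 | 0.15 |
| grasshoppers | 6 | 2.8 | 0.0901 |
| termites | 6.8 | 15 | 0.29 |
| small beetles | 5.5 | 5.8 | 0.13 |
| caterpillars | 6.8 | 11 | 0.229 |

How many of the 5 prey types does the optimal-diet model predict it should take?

3

Rank by E/h (kJ/s): grasshoppers 2.14, ants 1.46, small beetles 0.948, caterpillars 0.618, termites 0.453. Include each in turn until the next type's E/h falls below the running intake rate.
Rate on top 1: 0.4317. ants: 1.46 > 0.4317 → include.
Rate on top 2: 0.6763. small beetles: 0.948 > 0.6763 → include.
Rate on top 3: 0.7618. caterpillars: 0.618 < 0.7618 → exclude; stop.
Optimal diet: grasshoppers, ants, small beetles — 3 of 5 types.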